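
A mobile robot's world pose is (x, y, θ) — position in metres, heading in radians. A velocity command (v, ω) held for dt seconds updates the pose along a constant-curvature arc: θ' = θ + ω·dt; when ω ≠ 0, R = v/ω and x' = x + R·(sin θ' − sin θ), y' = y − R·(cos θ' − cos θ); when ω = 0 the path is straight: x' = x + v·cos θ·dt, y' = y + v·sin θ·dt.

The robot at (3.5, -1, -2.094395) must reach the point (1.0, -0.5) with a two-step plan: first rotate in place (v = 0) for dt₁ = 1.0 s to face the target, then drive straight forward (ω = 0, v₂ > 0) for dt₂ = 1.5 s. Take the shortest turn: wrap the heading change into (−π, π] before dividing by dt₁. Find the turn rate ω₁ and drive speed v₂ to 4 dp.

heading to target = atan2(-0.5−-1, 1−3.5) = 2.9442
Δθ = wrap(2.9442 − -2.0944) = -1.2446; ω₁ = Δθ/dt₁ = -1.2446
distance = √((1−3.5)² + (-0.5−-1)²) = 2.5495; v₂ = distance/dt₂ = 1.6997

ω₁ = -1.2446, v₂ = 1.6997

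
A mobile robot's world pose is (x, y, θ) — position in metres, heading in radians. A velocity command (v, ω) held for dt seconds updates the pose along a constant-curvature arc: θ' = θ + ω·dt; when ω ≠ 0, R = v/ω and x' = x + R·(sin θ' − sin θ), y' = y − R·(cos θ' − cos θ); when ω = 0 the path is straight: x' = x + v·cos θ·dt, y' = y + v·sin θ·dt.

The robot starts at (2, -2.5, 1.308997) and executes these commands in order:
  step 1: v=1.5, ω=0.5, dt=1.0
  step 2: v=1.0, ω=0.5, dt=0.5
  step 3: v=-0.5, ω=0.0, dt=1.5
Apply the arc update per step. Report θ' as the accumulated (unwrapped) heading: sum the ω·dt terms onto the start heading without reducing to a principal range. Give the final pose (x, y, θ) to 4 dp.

step 1: θ'=1.8090 (R=3.0000) → pose (2.0175, -1.0157, 1.8090)
step 2: θ'=2.0590 (R=2.0000) → pose (1.8403, -0.5495, 2.0590)
step 3: θ'=2.0590 (straight) → pose (2.1921, -1.2119, 2.0590)

(2.1921, -1.2119, 2.0590)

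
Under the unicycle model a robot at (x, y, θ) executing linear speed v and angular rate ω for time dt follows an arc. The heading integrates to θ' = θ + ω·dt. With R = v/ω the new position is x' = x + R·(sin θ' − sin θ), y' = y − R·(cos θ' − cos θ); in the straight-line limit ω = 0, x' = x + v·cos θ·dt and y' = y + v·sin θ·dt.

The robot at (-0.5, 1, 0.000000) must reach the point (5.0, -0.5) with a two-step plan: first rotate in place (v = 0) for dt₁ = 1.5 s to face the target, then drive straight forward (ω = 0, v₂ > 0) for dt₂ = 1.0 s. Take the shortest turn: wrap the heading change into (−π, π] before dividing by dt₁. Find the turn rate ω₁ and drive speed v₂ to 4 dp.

ω₁ = -0.1775, v₂ = 5.7009

heading to target = atan2(-0.5−1, 5−-0.5) = -0.2663
Δθ = wrap(-0.2663 − 0.0000) = -0.2663; ω₁ = Δθ/dt₁ = -0.1775
distance = √((5−-0.5)² + (-0.5−1)²) = 5.7009; v₂ = distance/dt₂ = 5.7009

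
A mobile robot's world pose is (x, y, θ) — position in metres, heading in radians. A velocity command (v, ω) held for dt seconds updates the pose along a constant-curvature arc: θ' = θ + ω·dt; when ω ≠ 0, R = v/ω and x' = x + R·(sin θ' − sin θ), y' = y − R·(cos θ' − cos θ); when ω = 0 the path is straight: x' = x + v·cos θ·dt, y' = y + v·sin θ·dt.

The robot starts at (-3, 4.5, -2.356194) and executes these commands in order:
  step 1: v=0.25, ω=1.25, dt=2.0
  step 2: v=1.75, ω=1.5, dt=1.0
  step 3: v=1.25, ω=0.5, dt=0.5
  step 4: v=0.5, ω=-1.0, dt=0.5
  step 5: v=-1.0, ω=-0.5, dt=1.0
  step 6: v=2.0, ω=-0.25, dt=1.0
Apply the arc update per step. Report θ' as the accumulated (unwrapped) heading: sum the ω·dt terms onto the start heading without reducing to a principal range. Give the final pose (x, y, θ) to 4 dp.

step 1: θ'=0.1438 (R=0.2000) → pose (-2.8299, 4.1606, 0.1438)
step 2: θ'=1.6438 (R=1.1667) → pose (-1.8336, 5.4004, 1.6438)
step 3: θ'=1.8938 (R=2.5000) → pose (-1.9562, 6.0116, 1.8938)
step 4: θ'=1.3938 (R=-0.5000) → pose (-1.9742, 6.2583, 1.3938)
step 5: θ'=0.8938 (R=2.0000) → pose (-2.3841, 5.3575, 0.8938)
step 6: θ'=0.6438 (R=-8.0000) → pose (-0.9503, 6.7445, 0.6438)

(-0.9503, 6.7445, 0.6438)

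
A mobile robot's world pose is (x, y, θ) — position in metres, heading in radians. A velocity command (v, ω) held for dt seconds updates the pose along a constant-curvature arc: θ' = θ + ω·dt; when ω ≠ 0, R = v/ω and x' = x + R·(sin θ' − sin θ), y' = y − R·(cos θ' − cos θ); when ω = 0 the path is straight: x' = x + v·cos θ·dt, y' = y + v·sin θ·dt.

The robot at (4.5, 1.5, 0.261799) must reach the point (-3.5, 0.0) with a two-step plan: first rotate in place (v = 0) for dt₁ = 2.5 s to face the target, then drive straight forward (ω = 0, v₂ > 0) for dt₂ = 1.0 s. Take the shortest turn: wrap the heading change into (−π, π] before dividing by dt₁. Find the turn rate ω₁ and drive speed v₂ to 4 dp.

heading to target = atan2(0−1.5, -3.5−4.5) = -2.9562
Δθ = wrap(-2.9562 − 0.2618) = 3.0651; ω₁ = Δθ/dt₁ = 1.2261
distance = √((-3.5−4.5)² + (0−1.5)²) = 8.1394; v₂ = distance/dt₂ = 8.1394

ω₁ = 1.2261, v₂ = 8.1394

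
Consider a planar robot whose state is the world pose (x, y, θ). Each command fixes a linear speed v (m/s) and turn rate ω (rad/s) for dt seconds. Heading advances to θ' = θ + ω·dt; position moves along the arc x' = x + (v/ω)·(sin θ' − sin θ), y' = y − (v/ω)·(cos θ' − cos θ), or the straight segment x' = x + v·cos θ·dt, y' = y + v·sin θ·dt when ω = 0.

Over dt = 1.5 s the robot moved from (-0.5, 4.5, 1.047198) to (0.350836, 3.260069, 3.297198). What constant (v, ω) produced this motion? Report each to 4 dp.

Δθ = 3.297198 − 1.047198 = 2.250000
ω = Δθ/dt = 2.250000/1.5 = 1.5000
R = −Δy/(cos θ' − cos θ) = -0.8333
v = R·ω = -0.8333·1.5000 = -1.2500

v = -1.2500, ω = 1.5000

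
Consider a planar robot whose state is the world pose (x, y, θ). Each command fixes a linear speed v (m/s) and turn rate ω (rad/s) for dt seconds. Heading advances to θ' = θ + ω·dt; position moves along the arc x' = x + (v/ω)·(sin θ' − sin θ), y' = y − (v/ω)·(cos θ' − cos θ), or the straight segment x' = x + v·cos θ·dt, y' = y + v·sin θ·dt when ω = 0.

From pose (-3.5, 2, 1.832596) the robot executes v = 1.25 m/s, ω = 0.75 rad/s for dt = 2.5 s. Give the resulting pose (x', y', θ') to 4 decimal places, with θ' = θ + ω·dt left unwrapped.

(-6.0036, 2.9754, 3.7076)

θ' = 1.8326 + 0.75·2.5 = 3.7076
R = v/ω = 1.25/0.75 = 1.6667
x' = -3.5 + 1.6667·(sin 3.7076 − sin 1.8326) = -6.0036
y' = 2 − 1.6667·(cos 3.7076 − cos 1.8326) = 2.9754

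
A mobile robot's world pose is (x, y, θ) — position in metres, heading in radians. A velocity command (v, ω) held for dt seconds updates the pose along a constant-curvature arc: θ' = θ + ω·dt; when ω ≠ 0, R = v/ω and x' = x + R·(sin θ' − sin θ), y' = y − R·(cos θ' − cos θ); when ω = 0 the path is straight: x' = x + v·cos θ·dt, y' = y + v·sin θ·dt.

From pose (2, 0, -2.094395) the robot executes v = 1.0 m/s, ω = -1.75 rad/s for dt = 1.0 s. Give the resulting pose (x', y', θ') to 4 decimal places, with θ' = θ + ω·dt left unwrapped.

(1.1358, -0.1503, -3.8444)

θ' = -2.0944 + -1.75·1.0 = -3.8444
R = v/ω = 1.0/-1.75 = -0.5714
x' = 2 + -0.5714·(sin -3.8444 − sin -2.0944) = 1.1358
y' = 0 − -0.5714·(cos -3.8444 − cos -2.0944) = -0.1503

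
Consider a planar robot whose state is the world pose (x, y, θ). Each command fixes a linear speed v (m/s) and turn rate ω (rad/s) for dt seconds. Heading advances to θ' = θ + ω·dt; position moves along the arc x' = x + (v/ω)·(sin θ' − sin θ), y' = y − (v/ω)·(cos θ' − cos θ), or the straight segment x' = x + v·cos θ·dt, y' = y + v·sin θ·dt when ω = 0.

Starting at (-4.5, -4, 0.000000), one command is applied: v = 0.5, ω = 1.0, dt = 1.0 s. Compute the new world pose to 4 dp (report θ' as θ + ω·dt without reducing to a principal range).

θ' = 0.0000 + 1.0·1.0 = 1.0000
R = v/ω = 0.5/1.0 = 0.5000
x' = -4.5 + 0.5000·(sin 1.0000 − sin 0.0000) = -4.0793
y' = -4 − 0.5000·(cos 1.0000 − cos 0.0000) = -3.7702

(-4.0793, -3.7702, 1.0000)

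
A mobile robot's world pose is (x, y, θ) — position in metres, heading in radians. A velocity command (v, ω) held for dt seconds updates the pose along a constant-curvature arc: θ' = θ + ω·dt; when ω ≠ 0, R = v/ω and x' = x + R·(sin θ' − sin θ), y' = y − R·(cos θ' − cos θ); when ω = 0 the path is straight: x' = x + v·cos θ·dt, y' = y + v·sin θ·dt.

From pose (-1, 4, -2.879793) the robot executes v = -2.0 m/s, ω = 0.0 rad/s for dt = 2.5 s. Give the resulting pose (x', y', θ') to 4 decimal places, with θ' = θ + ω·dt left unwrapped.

θ' = -2.8798 + 0.0·2.5 = -2.8798
ω = 0 → straight: x' = -1 + -2.0·cos(-2.8798)·2.5 = 3.8296
y' = 4 + -2.0·sin(-2.8798)·2.5 = 5.2941

(3.8296, 5.2941, -2.8798)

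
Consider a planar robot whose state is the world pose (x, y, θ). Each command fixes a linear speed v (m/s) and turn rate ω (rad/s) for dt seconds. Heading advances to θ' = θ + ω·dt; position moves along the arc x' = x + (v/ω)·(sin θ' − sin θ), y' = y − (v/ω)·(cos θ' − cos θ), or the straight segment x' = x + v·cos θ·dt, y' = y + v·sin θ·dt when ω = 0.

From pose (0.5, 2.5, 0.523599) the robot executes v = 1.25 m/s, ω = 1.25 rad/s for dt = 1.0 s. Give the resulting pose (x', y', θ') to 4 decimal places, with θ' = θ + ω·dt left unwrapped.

(0.9795, 3.5674, 1.7736)

θ' = 0.5236 + 1.25·1.0 = 1.7736
R = v/ω = 1.25/1.25 = 1.0000
x' = 0.5 + 1.0000·(sin 1.7736 − sin 0.5236) = 0.9795
y' = 2.5 − 1.0000·(cos 1.7736 − cos 0.5236) = 3.5674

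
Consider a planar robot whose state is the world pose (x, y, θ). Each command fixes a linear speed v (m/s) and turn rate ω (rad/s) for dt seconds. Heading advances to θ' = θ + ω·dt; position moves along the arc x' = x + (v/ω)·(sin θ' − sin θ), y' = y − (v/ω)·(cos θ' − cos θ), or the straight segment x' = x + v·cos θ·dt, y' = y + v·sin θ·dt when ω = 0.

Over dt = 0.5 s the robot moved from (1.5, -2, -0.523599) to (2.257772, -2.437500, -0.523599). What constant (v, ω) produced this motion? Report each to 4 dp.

v = 1.7500, ω = 0.0000

Δθ = -0.523599 − -0.523599 = 0.000000
ω = Δθ/dt = 0.000000/0.5 = 0.0000
ω = 0 → v = (Δx·cos θ + Δy·sin θ)/dt = 1.7500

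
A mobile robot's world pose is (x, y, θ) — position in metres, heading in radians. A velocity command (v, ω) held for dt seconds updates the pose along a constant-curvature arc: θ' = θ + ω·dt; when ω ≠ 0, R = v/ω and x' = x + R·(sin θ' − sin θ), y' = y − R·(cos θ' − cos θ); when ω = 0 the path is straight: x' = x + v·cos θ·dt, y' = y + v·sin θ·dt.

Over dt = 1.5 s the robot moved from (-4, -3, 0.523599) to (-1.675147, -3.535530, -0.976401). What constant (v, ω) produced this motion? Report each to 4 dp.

Δθ = -0.976401 − 0.523599 = -1.500000
ω = Δθ/dt = -1.500000/1.5 = -1.0000
R = Δx/(sin θ' − sin θ) = -1.7500
v = R·ω = -1.7500·-1.0000 = 1.7500

v = 1.7500, ω = -1.0000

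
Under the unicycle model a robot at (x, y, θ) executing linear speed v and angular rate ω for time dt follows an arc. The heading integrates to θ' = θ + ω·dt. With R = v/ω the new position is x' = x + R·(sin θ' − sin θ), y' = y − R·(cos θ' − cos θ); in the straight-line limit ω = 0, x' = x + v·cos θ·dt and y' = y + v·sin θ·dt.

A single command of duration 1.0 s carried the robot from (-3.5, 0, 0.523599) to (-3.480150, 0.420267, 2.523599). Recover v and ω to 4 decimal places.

v = 0.5000, ω = 2.0000

Δθ = 2.523599 − 0.523599 = 2.000000
ω = Δθ/dt = 2.000000/1.0 = 2.0000
R = −Δy/(cos θ' − cos θ) = 0.2500
v = R·ω = 0.2500·2.0000 = 0.5000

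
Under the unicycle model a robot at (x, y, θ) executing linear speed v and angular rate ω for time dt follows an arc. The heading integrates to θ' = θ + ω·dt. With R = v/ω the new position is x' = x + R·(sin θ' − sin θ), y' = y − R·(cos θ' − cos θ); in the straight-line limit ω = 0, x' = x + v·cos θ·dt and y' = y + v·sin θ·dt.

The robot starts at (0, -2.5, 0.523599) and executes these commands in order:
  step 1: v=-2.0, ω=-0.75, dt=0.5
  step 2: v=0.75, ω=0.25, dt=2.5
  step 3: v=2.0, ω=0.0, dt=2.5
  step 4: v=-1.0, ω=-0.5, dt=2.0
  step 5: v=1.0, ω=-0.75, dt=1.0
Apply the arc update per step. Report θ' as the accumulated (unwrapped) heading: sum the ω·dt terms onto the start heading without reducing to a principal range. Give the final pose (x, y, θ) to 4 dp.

step 1: θ'=0.1486 (R=2.6667) → pose (-0.9385, -2.8279, 0.1486)
step 2: θ'=0.7736 (R=3.0000) → pose (0.7135, -2.0071, 0.7736)
step 3: θ'=0.7736 (straight) → pose (4.2905, 1.4864, 0.7736)
step 4: θ'=-0.2264 (R=2.0000) → pose (2.4441, 0.9683, -0.2264)
step 5: θ'=-0.9764 (R=-1.3333) → pose (3.2494, 0.4156, -0.9764)

(3.2494, 0.4156, -0.9764)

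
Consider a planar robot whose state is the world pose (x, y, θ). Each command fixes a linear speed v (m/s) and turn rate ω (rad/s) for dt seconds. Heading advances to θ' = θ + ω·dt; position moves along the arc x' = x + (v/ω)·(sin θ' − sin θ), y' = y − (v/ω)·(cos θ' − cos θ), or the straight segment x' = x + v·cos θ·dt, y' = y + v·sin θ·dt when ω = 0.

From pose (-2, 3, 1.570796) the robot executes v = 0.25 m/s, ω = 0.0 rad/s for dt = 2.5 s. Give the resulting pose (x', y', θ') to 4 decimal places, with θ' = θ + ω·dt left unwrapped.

(-2.0000, 3.6250, 1.5708)

θ' = 1.5708 + 0.0·2.5 = 1.5708
ω = 0 → straight: x' = -2 + 0.25·cos(1.5708)·2.5 = -2.0000
y' = 3 + 0.25·sin(1.5708)·2.5 = 3.6250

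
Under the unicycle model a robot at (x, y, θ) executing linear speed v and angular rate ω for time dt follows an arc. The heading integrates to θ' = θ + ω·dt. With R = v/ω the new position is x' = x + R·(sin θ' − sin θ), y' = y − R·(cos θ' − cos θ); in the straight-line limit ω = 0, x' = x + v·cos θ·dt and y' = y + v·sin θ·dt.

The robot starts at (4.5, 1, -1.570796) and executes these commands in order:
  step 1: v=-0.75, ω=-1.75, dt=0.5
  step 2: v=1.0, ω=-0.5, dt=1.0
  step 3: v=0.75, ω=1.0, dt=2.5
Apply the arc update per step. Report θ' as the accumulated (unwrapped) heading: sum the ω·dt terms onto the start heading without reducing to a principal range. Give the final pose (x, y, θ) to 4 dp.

(3.5835, -0.5101, -0.4458)

step 1: θ'=-2.4458 (R=0.4286) → pose (4.6539, 1.3289, -2.4458)
step 2: θ'=-2.9458 (R=-2.0000) → pose (3.7610, 0.9022, -2.9458)
step 3: θ'=-0.4458 (R=0.7500) → pose (3.5835, -0.5101, -0.4458)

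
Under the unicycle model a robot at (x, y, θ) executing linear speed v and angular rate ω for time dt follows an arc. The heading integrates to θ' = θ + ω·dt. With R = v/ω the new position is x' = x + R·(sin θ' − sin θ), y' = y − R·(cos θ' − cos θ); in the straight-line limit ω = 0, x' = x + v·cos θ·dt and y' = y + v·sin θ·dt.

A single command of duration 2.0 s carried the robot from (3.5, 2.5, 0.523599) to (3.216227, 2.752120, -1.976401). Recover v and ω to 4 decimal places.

v = -0.2500, ω = -1.2500

Δθ = -1.976401 − 0.523599 = -2.500000
ω = Δθ/dt = -2.500000/2.0 = -1.2500
R = Δx/(sin θ' − sin θ) = 0.2000
v = R·ω = 0.2000·-1.2500 = -0.2500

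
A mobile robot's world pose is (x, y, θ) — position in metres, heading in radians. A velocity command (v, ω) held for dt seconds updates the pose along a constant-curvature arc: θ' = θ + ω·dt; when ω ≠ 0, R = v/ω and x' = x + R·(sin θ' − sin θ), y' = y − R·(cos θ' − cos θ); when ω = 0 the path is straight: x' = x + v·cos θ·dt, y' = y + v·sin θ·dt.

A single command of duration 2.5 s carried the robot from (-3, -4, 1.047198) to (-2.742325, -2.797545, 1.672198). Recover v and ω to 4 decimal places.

Δθ = 1.672198 − 1.047198 = 0.625000
ω = Δθ/dt = 0.625000/2.5 = 0.2500
R = −Δy/(cos θ' − cos θ) = 2.0000
v = R·ω = 2.0000·0.2500 = 0.5000

v = 0.5000, ω = 0.2500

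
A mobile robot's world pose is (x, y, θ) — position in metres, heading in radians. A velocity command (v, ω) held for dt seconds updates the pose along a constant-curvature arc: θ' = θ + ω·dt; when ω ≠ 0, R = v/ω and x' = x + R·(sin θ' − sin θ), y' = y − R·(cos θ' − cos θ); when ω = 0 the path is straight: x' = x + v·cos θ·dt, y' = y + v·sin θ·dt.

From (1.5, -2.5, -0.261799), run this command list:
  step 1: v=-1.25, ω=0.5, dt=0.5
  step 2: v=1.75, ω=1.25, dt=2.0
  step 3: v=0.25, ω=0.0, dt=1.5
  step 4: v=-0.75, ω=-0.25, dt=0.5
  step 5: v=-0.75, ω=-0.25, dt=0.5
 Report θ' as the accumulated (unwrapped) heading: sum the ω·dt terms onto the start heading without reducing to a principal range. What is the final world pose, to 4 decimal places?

step 1: θ'=-0.0118 (R=-2.5000) → pose (0.8825, -2.4150, -0.0118)
step 2: θ'=2.4882 (R=1.4000) → pose (1.7500, 0.0966, 2.4882)
step 3: θ'=2.4882 (straight) → pose (1.4522, 0.3245, 2.4882)
step 4: θ'=2.3632 (R=3.0000) → pose (1.7350, 0.0786, 2.3632)
step 5: θ'=2.2382 (R=3.0000) → pose (1.9849, -0.2007, 2.2382)

(1.9849, -0.2007, 2.2382)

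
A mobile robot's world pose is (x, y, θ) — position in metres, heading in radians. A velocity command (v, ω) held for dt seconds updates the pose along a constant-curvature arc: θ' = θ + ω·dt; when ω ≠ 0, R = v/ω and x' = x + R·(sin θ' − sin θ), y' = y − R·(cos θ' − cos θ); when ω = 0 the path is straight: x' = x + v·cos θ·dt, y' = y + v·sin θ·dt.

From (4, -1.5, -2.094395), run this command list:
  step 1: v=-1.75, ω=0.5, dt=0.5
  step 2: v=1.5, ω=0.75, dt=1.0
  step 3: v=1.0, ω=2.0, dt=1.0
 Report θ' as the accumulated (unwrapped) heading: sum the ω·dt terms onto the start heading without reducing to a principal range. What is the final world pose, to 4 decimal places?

(5.3248, -2.2326, 0.9056)

step 1: θ'=-1.8444 (R=-3.5000) → pose (4.3387, -0.6957, -1.8444)
step 2: θ'=-1.0944 (R=2.0000) → pose (4.4870, -2.1533, -1.0944)
step 3: θ'=0.9056 (R=0.5000) → pose (5.3248, -2.2326, 0.9056)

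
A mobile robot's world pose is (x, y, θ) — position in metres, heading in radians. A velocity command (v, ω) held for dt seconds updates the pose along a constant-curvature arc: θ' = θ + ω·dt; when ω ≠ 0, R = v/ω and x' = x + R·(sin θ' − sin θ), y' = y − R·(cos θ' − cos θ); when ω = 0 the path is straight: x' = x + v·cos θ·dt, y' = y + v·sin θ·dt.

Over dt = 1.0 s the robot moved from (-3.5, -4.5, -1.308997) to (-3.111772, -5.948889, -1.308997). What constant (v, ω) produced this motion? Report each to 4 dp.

v = 1.5000, ω = 0.0000

Δθ = -1.308997 − -1.308997 = 0.000000
ω = Δθ/dt = 0.000000/1.0 = 0.0000
ω = 0 → v = (Δx·cos θ + Δy·sin θ)/dt = 1.5000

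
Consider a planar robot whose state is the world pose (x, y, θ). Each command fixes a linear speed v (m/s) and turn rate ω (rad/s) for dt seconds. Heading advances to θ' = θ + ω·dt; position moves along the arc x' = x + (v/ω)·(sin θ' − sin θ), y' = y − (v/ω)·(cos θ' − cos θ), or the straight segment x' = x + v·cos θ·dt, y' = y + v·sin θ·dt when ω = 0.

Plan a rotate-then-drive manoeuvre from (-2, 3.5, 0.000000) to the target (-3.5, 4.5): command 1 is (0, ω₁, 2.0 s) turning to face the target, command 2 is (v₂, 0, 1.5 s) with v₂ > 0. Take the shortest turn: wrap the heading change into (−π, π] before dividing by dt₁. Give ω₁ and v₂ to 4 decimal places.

ω₁ = 1.2768, v₂ = 1.2019

heading to target = atan2(4.5−3.5, -3.5−-2) = 2.5536
Δθ = wrap(2.5536 − 0.0000) = 2.5536; ω₁ = Δθ/dt₁ = 1.2768
distance = √((-3.5−-2)² + (4.5−3.5)²) = 1.8028; v₂ = distance/dt₂ = 1.2019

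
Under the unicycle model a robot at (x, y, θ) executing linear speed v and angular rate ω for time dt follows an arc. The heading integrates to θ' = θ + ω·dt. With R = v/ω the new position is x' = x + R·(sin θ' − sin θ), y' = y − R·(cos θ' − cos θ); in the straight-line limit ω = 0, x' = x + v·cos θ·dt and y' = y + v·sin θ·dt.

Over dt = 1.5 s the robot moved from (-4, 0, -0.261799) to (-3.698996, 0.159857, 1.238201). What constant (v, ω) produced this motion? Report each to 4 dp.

Δθ = 1.238201 − -0.261799 = 1.500000
ω = Δθ/dt = 1.500000/1.5 = 1.0000
R = Δx/(sin θ' − sin θ) = 0.2500
v = R·ω = 0.2500·1.0000 = 0.2500

v = 0.2500, ω = 1.0000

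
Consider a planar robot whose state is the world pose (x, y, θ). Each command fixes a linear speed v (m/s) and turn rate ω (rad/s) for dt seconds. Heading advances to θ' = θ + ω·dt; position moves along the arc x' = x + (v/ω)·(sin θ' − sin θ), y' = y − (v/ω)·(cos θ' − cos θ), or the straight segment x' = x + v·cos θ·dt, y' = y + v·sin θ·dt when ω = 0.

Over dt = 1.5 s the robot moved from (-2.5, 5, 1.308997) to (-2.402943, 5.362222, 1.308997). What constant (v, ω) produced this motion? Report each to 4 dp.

Δθ = 1.308997 − 1.308997 = 0.000000
ω = Δθ/dt = 0.000000/1.5 = 0.0000
ω = 0 → v = (Δx·cos θ + Δy·sin θ)/dt = 0.2500

v = 0.2500, ω = 0.0000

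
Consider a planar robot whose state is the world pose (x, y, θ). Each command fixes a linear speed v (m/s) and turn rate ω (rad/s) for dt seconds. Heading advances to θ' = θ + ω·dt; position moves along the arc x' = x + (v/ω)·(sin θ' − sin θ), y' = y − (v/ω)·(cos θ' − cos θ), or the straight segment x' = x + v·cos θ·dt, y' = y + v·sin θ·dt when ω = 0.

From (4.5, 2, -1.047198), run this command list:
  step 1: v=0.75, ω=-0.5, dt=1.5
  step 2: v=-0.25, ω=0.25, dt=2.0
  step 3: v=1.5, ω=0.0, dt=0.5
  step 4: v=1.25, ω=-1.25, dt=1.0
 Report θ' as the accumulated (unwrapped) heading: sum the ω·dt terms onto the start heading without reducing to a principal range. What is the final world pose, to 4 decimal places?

(4.4509, -0.4128, -2.5472)

step 1: θ'=-1.7972 (R=-1.5000) → pose (4.6627, 0.9133, -1.7972)
step 2: θ'=-1.2972 (R=-1.0000) → pose (4.6510, 1.4080, -1.2972)
step 3: θ'=-1.2972 (straight) → pose (4.8537, 0.6859, -1.2972)
step 4: θ'=-2.5472 (R=-1.0000) → pose (4.4509, -0.4128, -2.5472)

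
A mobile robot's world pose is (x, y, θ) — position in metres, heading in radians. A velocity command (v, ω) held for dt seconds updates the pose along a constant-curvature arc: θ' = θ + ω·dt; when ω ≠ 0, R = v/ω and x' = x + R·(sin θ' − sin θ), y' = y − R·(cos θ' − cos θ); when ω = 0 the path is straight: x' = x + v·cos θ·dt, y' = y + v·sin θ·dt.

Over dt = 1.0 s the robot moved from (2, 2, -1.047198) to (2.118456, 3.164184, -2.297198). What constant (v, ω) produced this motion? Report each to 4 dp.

Δθ = -2.297198 − -1.047198 = -1.250000
ω = Δθ/dt = -1.250000/1.0 = -1.2500
R = −Δy/(cos θ' − cos θ) = 1.0000
v = R·ω = 1.0000·-1.2500 = -1.2500

v = -1.2500, ω = -1.2500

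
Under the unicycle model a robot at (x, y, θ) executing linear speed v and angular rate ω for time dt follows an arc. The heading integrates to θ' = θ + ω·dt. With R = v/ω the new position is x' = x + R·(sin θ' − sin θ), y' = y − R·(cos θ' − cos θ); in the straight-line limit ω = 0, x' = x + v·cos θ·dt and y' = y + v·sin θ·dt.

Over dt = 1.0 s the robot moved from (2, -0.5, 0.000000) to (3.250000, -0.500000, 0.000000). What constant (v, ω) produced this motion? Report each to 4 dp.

Δθ = 0.000000 − 0.000000 = 0.000000
ω = Δθ/dt = 0.000000/1.0 = 0.0000
ω = 0 → v = (Δx·cos θ + Δy·sin θ)/dt = 1.2500

v = 1.2500, ω = 0.0000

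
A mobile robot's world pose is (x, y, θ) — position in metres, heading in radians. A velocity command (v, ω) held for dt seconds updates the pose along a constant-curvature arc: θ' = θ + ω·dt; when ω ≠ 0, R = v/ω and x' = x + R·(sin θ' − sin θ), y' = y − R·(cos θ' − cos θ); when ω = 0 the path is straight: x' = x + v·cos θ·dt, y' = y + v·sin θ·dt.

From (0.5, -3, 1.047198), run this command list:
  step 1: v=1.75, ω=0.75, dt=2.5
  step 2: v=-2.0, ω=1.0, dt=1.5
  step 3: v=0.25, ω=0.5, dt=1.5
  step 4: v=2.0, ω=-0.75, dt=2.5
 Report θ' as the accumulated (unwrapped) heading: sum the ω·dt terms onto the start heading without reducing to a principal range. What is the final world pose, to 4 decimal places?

step 1: θ'=2.9222 (R=2.3333) → pose (-1.0129, 0.4441, 2.9222)
step 2: θ'=4.4222 (R=-2.0000) → pose (1.3388, 1.8239, 4.4222)
step 3: θ'=5.1722 (R=0.5000) → pose (1.3698, 1.4589, 5.1722)
step 4: θ'=3.2972 (R=-2.6667) → pose (-0.6066, -2.3590, 3.2972)

(-0.6066, -2.3590, 3.2972)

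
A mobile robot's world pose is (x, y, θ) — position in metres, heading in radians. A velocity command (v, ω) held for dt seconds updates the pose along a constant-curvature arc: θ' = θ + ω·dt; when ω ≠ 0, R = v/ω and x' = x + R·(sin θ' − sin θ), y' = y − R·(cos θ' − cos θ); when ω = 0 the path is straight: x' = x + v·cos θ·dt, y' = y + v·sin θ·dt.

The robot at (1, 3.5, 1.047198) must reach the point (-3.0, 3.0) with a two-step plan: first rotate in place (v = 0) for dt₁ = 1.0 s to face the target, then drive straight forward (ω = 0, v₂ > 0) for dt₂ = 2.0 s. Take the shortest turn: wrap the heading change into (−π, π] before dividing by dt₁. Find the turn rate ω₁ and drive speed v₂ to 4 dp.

heading to target = atan2(3−3.5, -3−1) = -3.0172
Δθ = wrap(-3.0172 − 1.0472) = 2.2187; ω₁ = Δθ/dt₁ = 2.2187
distance = √((-3−1)² + (3−3.5)²) = 4.0311; v₂ = distance/dt₂ = 2.0156

ω₁ = 2.2187, v₂ = 2.0156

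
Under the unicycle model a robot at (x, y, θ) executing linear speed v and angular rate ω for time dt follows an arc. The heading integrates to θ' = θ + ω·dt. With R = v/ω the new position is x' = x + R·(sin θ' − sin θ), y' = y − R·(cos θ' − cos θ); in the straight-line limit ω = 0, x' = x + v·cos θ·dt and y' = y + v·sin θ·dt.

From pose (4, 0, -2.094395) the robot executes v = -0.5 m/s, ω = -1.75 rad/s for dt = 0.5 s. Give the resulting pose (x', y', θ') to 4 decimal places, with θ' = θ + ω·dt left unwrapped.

θ' = -2.0944 + -1.75·0.5 = -2.9694
R = v/ω = -0.5/-1.75 = 0.2857
x' = 4 + 0.2857·(sin -2.9694 − sin -2.0944) = 4.1985
y' = 0 − 0.2857·(cos -2.9694 − cos -2.0944) = 0.1386

(4.1985, 0.1386, -2.9694)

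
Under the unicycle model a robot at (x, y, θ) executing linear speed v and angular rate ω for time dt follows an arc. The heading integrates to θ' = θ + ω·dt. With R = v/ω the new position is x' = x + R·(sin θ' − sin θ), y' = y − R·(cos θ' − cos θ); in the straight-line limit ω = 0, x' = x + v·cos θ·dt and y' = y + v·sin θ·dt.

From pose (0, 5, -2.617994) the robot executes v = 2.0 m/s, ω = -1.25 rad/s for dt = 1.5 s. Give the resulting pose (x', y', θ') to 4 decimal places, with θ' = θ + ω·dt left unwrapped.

(-2.3616, 6.0374, -4.4930)

θ' = -2.6180 + -1.25·1.5 = -4.4930
R = v/ω = 2.0/-1.25 = -1.6000
x' = 0 + -1.6000·(sin -4.4930 − sin -2.6180) = -2.3616
y' = 5 − -1.6000·(cos -4.4930 − cos -2.6180) = 6.0374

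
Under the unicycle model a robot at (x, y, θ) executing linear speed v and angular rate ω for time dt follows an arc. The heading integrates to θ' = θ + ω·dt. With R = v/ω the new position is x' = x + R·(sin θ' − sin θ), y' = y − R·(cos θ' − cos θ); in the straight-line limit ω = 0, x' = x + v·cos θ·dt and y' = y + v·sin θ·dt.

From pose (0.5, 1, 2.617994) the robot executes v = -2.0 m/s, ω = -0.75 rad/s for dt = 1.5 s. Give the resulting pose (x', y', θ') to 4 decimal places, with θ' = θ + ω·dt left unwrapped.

θ' = 2.6180 + -0.75·1.5 = 1.4930
R = v/ω = -2.0/-0.75 = 2.6667
x' = 0.5 + 2.6667·(sin 1.4930 − sin 2.6180) = 1.8253
y' = 1 − 2.6667·(cos 1.4930 − cos 2.6180) = -1.5167

(1.8253, -1.5167, 1.4930)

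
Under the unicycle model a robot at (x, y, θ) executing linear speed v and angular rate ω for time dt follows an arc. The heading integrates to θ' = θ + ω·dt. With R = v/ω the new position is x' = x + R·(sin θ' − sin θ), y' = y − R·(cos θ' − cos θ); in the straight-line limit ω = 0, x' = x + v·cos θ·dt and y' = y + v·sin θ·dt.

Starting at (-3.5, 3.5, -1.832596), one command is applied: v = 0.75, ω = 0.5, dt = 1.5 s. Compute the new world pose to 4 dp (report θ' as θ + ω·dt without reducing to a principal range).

θ' = -1.8326 + 0.5·1.5 = -1.0826
R = v/ω = 0.75/0.5 = 1.5000
x' = -3.5 + 1.5000·(sin -1.0826 − sin -1.8326) = -3.3759
y' = 3.5 − 1.5000·(cos -1.0826 − cos -1.8326) = 2.4082

(-3.3759, 2.4082, -1.0826)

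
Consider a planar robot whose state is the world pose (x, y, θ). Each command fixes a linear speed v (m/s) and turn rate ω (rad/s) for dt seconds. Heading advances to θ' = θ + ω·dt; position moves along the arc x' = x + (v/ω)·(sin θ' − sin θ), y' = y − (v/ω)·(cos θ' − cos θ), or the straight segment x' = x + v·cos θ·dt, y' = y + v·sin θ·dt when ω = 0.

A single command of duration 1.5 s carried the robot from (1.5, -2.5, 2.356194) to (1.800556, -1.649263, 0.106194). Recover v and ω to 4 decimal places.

v = 0.7500, ω = -1.5000

Δθ = 0.106194 − 2.356194 = -2.250000
ω = Δθ/dt = -2.250000/1.5 = -1.5000
R = −Δy/(cos θ' − cos θ) = -0.5000
v = R·ω = -0.5000·-1.5000 = 0.7500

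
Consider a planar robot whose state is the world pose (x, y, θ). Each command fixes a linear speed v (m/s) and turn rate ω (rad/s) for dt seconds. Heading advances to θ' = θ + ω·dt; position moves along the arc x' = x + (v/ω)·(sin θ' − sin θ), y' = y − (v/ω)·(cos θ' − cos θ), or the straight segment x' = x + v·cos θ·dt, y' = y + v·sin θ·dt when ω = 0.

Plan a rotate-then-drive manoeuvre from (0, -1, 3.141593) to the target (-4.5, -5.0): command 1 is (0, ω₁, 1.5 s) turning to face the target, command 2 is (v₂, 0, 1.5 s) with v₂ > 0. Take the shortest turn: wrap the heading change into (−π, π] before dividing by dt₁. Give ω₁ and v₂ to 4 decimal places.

heading to target = atan2(-5−-1, -4.5−0) = -2.4150
Δθ = wrap(-2.4150 − 3.1416) = 0.7266; ω₁ = Δθ/dt₁ = 0.4844
distance = √((-4.5−0)² + (-5−-1)²) = 6.0208; v₂ = distance/dt₂ = 4.0139

ω₁ = 0.4844, v₂ = 4.0139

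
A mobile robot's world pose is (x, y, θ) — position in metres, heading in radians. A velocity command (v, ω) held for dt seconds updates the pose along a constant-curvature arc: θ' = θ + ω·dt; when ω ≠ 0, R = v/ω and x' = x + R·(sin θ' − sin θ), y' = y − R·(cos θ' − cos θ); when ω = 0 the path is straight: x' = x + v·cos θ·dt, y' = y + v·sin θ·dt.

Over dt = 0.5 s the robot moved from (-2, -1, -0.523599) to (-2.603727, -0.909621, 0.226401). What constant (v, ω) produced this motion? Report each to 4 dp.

Δθ = 0.226401 − -0.523599 = 0.750000
ω = Δθ/dt = 0.750000/0.5 = 1.5000
R = Δx/(sin θ' − sin θ) = -0.8333
v = R·ω = -0.8333·1.5000 = -1.2500

v = -1.2500, ω = 1.5000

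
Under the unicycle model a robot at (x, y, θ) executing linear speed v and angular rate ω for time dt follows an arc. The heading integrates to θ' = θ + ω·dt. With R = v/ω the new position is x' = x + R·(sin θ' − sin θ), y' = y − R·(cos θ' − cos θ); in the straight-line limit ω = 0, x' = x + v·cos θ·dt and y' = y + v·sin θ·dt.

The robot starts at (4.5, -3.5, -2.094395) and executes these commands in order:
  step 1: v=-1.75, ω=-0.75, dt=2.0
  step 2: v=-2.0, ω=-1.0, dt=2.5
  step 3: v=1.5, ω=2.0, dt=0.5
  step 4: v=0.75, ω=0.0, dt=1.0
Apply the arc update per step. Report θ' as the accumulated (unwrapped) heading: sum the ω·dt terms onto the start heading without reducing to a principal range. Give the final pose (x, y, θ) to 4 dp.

(7.8767, -5.1784, -5.0944)

step 1: θ'=-3.5944 (R=2.3333) → pose (7.5415, -2.5685, -3.5944)
step 2: θ'=-6.0944 (R=2.0000) → pose (7.0419, -6.3314, -6.0944)
step 3: θ'=-5.0944 (R=0.7500) → pose (7.5971, -5.8743, -5.0944)
step 4: θ'=-5.0944 (straight) → pose (7.8767, -5.1784, -5.0944)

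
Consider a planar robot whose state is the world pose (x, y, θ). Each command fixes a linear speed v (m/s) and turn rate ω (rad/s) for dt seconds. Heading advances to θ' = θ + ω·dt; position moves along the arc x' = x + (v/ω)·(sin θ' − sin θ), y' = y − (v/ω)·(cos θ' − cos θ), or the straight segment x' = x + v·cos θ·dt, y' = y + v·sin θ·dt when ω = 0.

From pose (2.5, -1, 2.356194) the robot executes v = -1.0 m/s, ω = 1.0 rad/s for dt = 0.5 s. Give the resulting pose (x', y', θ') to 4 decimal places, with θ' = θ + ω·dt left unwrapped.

(2.9256, -1.2524, 2.8562)

θ' = 2.3562 + 1.0·0.5 = 2.8562
R = v/ω = -1.0/1.0 = -1.0000
x' = 2.5 + -1.0000·(sin 2.8562 − sin 2.3562) = 2.9256
y' = -1 − -1.0000·(cos 2.8562 − cos 2.3562) = -1.2524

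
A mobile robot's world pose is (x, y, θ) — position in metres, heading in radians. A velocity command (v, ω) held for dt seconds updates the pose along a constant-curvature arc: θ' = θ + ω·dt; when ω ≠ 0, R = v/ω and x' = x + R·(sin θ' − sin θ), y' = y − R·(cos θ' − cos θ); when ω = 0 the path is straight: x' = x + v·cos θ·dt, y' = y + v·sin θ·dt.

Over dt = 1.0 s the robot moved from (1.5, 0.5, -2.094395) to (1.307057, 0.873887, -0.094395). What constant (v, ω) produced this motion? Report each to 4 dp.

Δθ = -0.094395 − -2.094395 = 2.000000
ω = Δθ/dt = 2.000000/1.0 = 2.0000
R = −Δy/(cos θ' − cos θ) = -0.2500
v = R·ω = -0.2500·2.0000 = -0.5000

v = -0.5000, ω = 2.0000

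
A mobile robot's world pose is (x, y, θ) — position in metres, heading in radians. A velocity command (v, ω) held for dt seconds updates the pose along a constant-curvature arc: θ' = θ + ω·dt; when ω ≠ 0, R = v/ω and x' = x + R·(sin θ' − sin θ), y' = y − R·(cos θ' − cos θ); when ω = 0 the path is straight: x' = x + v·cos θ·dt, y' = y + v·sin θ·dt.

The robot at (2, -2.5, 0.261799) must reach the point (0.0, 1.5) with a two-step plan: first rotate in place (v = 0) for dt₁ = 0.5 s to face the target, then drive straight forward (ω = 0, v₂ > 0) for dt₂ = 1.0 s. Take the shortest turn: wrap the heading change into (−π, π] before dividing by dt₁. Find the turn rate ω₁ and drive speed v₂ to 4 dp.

ω₁ = 3.5453, v₂ = 4.4721

heading to target = atan2(1.5−-2.5, 0−2) = 2.0344
Δθ = wrap(2.0344 − 0.2618) = 1.7726; ω₁ = Δθ/dt₁ = 3.5453
distance = √((0−2)² + (1.5−-2.5)²) = 4.4721; v₂ = distance/dt₂ = 4.4721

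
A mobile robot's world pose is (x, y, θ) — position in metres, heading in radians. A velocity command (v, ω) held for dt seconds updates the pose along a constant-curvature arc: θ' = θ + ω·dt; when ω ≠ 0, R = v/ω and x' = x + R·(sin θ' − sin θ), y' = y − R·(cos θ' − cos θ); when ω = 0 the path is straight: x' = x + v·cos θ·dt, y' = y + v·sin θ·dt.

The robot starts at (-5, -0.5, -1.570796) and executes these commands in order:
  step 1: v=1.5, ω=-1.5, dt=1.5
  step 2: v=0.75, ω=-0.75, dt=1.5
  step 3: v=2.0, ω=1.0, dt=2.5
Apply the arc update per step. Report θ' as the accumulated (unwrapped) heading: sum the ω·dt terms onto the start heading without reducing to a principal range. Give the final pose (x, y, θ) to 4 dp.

step 1: θ'=-3.8208 (R=-1.0000) → pose (-6.6282, -1.2781, -3.8208)
step 2: θ'=-4.9458 (R=-1.0000) → pose (-6.9729, -0.2687, -4.9458)
step 3: θ'=-2.4458 (R=2.0000) → pose (-10.2006, 1.7290, -2.4458)

(-10.2006, 1.7290, -2.4458)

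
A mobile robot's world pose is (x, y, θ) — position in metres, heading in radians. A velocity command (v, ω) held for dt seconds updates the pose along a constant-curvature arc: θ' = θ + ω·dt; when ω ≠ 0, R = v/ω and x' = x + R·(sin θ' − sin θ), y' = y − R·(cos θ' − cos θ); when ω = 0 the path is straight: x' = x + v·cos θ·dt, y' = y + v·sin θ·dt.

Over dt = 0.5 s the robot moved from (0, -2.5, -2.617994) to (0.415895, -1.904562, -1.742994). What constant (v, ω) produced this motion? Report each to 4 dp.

v = -1.5000, ω = 1.7500

Δθ = -1.742994 − -2.617994 = 0.875000
ω = Δθ/dt = 0.875000/0.5 = 1.7500
R = −Δy/(cos θ' − cos θ) = -0.8571
v = R·ω = -0.8571·1.7500 = -1.5000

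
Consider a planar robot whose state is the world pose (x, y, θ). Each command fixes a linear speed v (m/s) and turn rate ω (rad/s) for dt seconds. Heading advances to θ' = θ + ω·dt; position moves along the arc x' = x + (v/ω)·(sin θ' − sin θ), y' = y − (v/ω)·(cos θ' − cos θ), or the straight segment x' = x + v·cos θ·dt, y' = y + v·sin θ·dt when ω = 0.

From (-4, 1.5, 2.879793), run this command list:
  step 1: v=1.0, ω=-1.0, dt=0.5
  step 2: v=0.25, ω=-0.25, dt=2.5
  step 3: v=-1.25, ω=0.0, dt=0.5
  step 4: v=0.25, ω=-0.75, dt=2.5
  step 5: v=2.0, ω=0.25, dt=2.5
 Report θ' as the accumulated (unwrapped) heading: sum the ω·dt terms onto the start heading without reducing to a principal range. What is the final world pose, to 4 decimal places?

(0.5861, 3.0005, 0.5048)

step 1: θ'=2.3798 (R=-1.0000) → pose (-4.4314, 1.7423, 2.3798)
step 2: θ'=1.7548 (R=-1.0000) → pose (-4.7243, 2.2830, 1.7548)
step 3: θ'=1.7548 (straight) → pose (-4.6100, 1.6685, 1.7548)
step 4: θ'=-0.1202 (R=-0.3333) → pose (-4.2423, 2.0604, -0.1202)
step 5: θ'=0.5048 (R=8.0000) → pose (0.5861, 3.0005, 0.5048)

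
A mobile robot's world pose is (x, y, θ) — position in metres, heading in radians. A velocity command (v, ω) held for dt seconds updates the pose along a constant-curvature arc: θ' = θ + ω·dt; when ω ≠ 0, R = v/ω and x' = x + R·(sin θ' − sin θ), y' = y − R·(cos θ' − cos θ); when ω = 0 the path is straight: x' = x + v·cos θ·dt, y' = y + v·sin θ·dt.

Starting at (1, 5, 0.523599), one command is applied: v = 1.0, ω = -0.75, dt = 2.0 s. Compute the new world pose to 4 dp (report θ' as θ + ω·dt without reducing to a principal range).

(2.7713, 4.5920, -0.9764)

θ' = 0.5236 + -0.75·2.0 = -0.9764
R = v/ω = 1.0/-0.75 = -1.3333
x' = 1 + -1.3333·(sin -0.9764 − sin 0.5236) = 2.7713
y' = 5 − -1.3333·(cos -0.9764 − cos 0.5236) = 4.5920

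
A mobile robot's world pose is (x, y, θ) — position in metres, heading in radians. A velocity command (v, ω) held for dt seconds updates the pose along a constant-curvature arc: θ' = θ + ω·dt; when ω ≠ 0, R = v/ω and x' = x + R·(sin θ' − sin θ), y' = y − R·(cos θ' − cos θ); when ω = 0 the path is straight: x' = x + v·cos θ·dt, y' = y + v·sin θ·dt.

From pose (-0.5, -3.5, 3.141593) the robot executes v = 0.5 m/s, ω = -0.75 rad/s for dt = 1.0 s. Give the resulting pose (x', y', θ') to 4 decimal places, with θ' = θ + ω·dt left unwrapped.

θ' = 3.1416 + -0.75·1.0 = 2.3916
R = v/ω = 0.5/-0.75 = -0.6667
x' = -0.5 + -0.6667·(sin 2.3916 − sin 3.1416) = -0.9544
y' = -3.5 − -0.6667·(cos 2.3916 − cos 3.1416) = -3.3211

(-0.9544, -3.3211, 2.3916)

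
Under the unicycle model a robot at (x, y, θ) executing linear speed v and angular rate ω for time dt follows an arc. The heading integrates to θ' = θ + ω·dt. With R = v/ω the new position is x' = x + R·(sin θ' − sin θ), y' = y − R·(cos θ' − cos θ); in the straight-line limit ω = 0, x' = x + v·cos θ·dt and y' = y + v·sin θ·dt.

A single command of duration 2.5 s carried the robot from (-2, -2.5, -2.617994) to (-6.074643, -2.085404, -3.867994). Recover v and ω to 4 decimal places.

Δθ = -3.867994 − -2.617994 = -1.250000
ω = Δθ/dt = -1.250000/2.5 = -0.5000
R = Δx/(sin θ' − sin θ) = -3.5000
v = R·ω = -3.5000·-0.5000 = 1.7500

v = 1.7500, ω = -0.5000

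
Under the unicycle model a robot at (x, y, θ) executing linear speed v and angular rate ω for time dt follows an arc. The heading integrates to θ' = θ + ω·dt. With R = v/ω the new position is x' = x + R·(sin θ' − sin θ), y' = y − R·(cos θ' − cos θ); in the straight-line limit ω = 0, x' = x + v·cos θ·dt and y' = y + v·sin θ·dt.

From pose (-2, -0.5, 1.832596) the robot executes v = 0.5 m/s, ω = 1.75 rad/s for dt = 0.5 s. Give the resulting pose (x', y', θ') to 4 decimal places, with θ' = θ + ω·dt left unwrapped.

θ' = 1.8326 + 1.75·0.5 = 2.7076
R = v/ω = 0.5/1.75 = 0.2857
x' = -2 + 0.2857·(sin 2.7076 − sin 1.8326) = -2.1558
y' = -0.5 − 0.2857·(cos 2.7076 − cos 1.8326) = -0.3147

(-2.1558, -0.3147, 2.7076)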